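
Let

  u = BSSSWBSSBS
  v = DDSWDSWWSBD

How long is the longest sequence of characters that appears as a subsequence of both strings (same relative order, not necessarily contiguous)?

5

Pick S (u #2, v #3); then S (u #3, v #6); then W (u #5, v #8); then S (u #8, v #9); then B (u #9, v #10); all 5 characters appear in both, in order. Since dp[10][11] = 5, nothing longer is possible.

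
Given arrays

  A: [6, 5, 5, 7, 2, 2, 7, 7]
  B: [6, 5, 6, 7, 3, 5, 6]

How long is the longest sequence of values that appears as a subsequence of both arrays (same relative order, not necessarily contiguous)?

Taking 6 [1,1] → 5 [2,2] → 5 [3,6] gives a common subsequence of length 3, and the DP table's final entry dp[8][7] is also 3, so no common subsequence is longer.

3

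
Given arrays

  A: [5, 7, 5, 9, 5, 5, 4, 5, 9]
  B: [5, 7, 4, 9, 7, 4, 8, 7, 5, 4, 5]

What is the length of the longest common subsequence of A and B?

6

Let dp[i][j] be the LCS length of the first i values of A and the first j values of B. dp[i][j] = dp[i-1][j-1]+1 when the i-th and j-th values match, else max(dp[i-1][j], dp[i][j-1]).
    ·  5  7  4  9  7  4  8  7  5  4  5
 ·  0  0  0  0  0  0  0  0  0  0  0  0
 5  0  1  1  1  1  1  1  1  1  1  1  1
 7  0  1  2  2  2  2  2  2  2  2  2  2
 5  0  1  2  2  2  2  2  2  2  3  3  3
 9  0  1  2  2  3  3  3  3  3  3  3  3
 5  0  1  2  2  3  3  3  3  3  4  4  4
 5  0  1  2  2  3  3  3  3  3  4  4  5
 4  0  1  2  3  3  3  4  4  4  4  5  5
 5  0  1  2  3  3  3  4  4  4  5  5  6
 9  0  1  2  3  4  4  4  4  4  5  5  6
dp[9][11] = 6. One LCS (by backtracking along matches): 5, 7, 9, 5, 4, 5.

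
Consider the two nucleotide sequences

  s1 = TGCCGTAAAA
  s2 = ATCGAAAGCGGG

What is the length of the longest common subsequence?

6

One common subsequence of length 6: T [1,2], C [4,3], G [5,4], A [7,5], A [8,6], A [9,7]. The LCS DP gives dp[10][12] = 6, so this is optimal.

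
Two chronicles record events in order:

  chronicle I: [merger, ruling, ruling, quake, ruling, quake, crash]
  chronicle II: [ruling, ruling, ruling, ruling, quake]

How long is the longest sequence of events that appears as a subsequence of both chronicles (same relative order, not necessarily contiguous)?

Match ruling (chronicle I #2, chronicle II #2) → ruling (chronicle I #3, chronicle II #3) → ruling (chronicle I #5, chronicle II #4) → quake (chronicle I #6, chronicle II #5) — 4 events in the same relative order in both. dp[7][5] = 4 confirms this is the maximum.

4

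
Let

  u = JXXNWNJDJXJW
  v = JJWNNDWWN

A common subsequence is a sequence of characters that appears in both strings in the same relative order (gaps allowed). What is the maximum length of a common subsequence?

5

One common subsequence of length 5: J [1,2], N [4,4], N [6,5], D [8,6], W [12,8]. dp[12][9] = 5 confirms this is the maximum.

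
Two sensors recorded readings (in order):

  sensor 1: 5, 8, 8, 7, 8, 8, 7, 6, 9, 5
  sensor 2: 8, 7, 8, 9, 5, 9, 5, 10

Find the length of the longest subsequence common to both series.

5

Let dp[i][j] be the LCS length of the first i values of sensor 1 and the first j values of sensor 2. dp[i][j] = dp[i-1][j-1]+1 when the i-th and j-th values match, else max(dp[i-1][j], dp[i][j-1]).
    ·  8  7  8  9  5  9  5 10
 ·  0  0  0  0  0  0  0  0  0
 5  0  0  0  0  0  1  1  1  1
 8  0  1  1  1  1  1  1  1  1
 8  0  1  1  2  2  2  2  2  2
 7  0  1  2  2  2  2  2  2  2
 8  0  1  2  3  3  3  3  3  3
 8  0  1  2  3  3  3  3  3  3
 7  0  1  2  3  3  3  3  3  3
 6  0  1  2  3  3  3  3  3  3
 9  0  1  2  3  4  4  4  4  4
 5  0  1  2  3  4  5  5  5  5
dp[10][8] = 5. One LCS (by backtracking along matches): 8, 7, 8, 9, 5.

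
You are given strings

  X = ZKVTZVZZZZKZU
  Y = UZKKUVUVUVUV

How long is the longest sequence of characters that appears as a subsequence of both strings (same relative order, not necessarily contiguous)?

Match Z [1,2], then K [2,4], then V [3,8], then V [6,10], then U [13,11] — 5 characters in the same relative order in both. Since dp[13][12] = 5, nothing longer is possible.

5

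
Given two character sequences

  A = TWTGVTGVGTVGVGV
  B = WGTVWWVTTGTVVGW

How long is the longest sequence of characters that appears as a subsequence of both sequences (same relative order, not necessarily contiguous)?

Pick T at A[1]=B[3], W at A[2]=B[6], T at A[3]=B[8], T at A[6]=B[9], G at A[9]=B[10], T at A[10]=B[11], V at A[11]=B[12], V at A[13]=B[13], G at A[14]=B[14]; all 9 characters appear in both, in order. dp[15][15] = 9 confirms this is the maximum.

9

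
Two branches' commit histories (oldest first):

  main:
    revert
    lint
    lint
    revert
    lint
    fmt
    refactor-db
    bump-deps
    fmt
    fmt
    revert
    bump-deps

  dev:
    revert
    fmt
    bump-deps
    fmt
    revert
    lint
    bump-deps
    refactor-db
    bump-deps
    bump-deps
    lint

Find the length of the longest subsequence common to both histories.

6

Match revert at main[1]=dev[1] → revert at main[4]=dev[5] → lint at main[5]=dev[6] → refactor-db at main[7]=dev[8] → bump-deps at main[8]=dev[9] → bump-deps at main[12]=dev[10] — 6 commits in the same relative order in both. The LCS DP gives dp[12][11] = 6, so this is optimal.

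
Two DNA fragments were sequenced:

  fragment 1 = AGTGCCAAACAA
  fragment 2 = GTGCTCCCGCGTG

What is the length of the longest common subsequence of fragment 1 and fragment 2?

Pick G [2,1] → T [3,2] → G [4,3] → C [5,7] → C [6,8] → C [10,10]; all 6 bases appear in both, in order. Since dp[12][13] = 6, nothing longer is possible.

6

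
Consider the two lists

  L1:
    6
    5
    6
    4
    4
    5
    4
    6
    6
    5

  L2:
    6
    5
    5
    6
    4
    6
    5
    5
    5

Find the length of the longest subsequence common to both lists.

6

One common subsequence of length 6: 6 [1,1]; then 5 [2,3]; then 6 [3,4]; then 4 [4,5]; then 5 [6,8]; then 5 [10,9], and the DP table's final entry dp[10][9] is also 6, so no common subsequence is longer.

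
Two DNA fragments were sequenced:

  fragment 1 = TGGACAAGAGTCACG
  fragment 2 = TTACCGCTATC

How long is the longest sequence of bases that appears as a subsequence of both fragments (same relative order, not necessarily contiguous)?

Match T [1,2], then A [4,3], then C [5,5], then G [8,6], then A [9,9], then T [11,10], then C [14,11] — 7 bases in the same relative order in both, and the DP table's final entry dp[15][11] is also 7, so no common subsequence is longer.

7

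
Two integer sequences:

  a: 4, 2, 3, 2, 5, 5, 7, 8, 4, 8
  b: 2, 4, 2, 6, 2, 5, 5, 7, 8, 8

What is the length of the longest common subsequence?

8

Let dp[i][j] be the LCS length of the first i values of a and the first j values of b. dp[i][j] = dp[i-1][j-1]+1 when the i-th and j-th values match, else max(dp[i-1][j], dp[i][j-1]).
    ·  2  4  2  6  2  5  5  7  8  8
 ·  0  0  0  0  0  0  0  0  0  0  0
 4  0  0  1  1  1  1  1  1  1  1  1
 2  0  1  1  2  2  2  2  2  2  2  2
 3  0  1  1  2  2  2  2  2  2  2  2
 2  0  1  1  2  2  3  3  3  3  3  3
 5  0  1  1  2  2  3  4  4  4  4  4
 5  0  1  1  2  2  3  4  5  5  5  5
 7  0  1  1  2  2  3  4  5  6  6  6
 8  0  1  1  2  2  3  4  5  6  7  7
 4  0  1  2  2  2  3  4  5  6  7  7
 8  0  1  2  2  2  3  4  5  6  7  8
dp[10][10] = 8. One LCS (by backtracking along matches): 4, 2, 2, 5, 5, 7, 8, 8.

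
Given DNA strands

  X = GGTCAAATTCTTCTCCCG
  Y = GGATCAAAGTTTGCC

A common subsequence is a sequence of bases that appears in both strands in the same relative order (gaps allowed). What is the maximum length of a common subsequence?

Taking G (X #1, Y #1), then G (X #2, Y #2), then T (X #3, Y #4), then C (X #4, Y #5), then A (X #5, Y #6), then A (X #6, Y #7), then A (X #7, Y #8), then T (X #8, Y #10), then T (X #9, Y #11), then T (X #11, Y #12), then C (X #16, Y #14), then C (X #17, Y #15) gives a common subsequence of length 12. Since dp[18][15] = 12, nothing longer is possible.

12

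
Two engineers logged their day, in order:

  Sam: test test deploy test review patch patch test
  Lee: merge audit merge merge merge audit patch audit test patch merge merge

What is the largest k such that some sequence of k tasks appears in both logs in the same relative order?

Pick test [4,9], patch [6,10]; all 2 tasks appear in both, in order. Since dp[8][12] = 2, nothing longer is possible.

2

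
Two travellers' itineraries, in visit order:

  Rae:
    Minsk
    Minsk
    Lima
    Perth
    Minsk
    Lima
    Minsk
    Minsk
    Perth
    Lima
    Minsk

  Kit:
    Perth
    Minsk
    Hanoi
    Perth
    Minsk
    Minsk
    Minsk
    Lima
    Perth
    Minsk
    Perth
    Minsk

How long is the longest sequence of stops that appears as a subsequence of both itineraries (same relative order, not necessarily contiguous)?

7

Taking Minsk (Rae #1, Kit #6), Minsk (Rae #2, Kit #7), Lima (Rae #3, Kit #8), Perth (Rae #4, Kit #9), Minsk (Rae #8, Kit #10), Perth (Rae #9, Kit #11), Minsk (Rae #11, Kit #12) gives a common subsequence of length 7. dp[11][12] = 7 confirms this is the maximum.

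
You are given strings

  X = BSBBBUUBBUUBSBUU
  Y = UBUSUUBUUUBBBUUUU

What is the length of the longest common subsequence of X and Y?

11

Taking B at X[1]=Y[2], S at X[2]=Y[4], B at X[3]=Y[7], U at X[6]=Y[9], U at X[7]=Y[10], B at X[8]=Y[12], B at X[9]=Y[13], U at X[10]=Y[14], U at X[11]=Y[15], U at X[15]=Y[16], U at X[16]=Y[17] gives a common subsequence of length 11. dp[16][17] = 11 confirms this is the maximum.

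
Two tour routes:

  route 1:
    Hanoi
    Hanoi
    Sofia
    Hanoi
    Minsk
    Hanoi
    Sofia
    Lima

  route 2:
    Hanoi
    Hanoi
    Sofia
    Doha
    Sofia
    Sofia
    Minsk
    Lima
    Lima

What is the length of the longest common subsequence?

Taking Hanoi [1,1]; then Hanoi [2,2]; then Sofia [3,6]; then Minsk [5,7]; then Lima [8,9] gives a common subsequence of length 5. Since dp[8][9] = 5, nothing longer is possible.

5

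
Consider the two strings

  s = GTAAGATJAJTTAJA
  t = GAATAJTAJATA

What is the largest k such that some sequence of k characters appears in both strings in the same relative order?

Match G (s #1, t #1), then A (s #4, t #2), then A (s #6, t #3), then T (s #7, t #4), then A (s #9, t #5), then J (s #10, t #6), then T (s #12, t #7), then A (s #13, t #8), then J (s #14, t #9), then A (s #15, t #12) — 10 characters in the same relative order in both. dp[15][12] = 10 confirms this is the maximum.

10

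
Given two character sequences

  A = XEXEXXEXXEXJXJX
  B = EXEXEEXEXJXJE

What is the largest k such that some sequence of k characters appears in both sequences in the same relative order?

11

Pick X at A[1]=B[2] → E at A[2]=B[3] → X at A[3]=B[4] → E at A[4]=B[5] → E at A[7]=B[6] → X at A[9]=B[7] → E at A[10]=B[8] → X at A[11]=B[9] → J at A[12]=B[10] → X at A[13]=B[11] → J at A[14]=B[12]; all 11 characters appear in both, in order, and the DP table's final entry dp[15][13] is also 11, so no common subsequence is longer.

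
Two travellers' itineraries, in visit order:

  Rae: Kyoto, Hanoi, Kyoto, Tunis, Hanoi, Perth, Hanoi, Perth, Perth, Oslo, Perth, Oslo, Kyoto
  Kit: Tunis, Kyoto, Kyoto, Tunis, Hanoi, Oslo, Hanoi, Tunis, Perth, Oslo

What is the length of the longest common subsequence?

One common subsequence of length 7: Kyoto [1,2] → Kyoto [3,3] → Tunis [4,4] → Hanoi [5,5] → Hanoi [7,7] → Perth [11,9] → Oslo [12,10]. dp[13][10] = 7 confirms this is the maximum.

7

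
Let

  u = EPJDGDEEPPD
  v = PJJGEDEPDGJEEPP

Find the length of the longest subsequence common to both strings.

8

Pick E at u[1]=v[7]; then P at u[2]=v[8]; then D at u[4]=v[9]; then G at u[5]=v[10]; then E at u[7]=v[12]; then E at u[8]=v[13]; then P at u[9]=v[14]; then P at u[10]=v[15]; all 8 characters appear in both, in order. The LCS DP gives dp[11][15] = 8, so this is optimal.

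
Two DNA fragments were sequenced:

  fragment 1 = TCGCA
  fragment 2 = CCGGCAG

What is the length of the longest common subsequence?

Let dp[i][j] be the LCS length of the first i bases of fragment 1 and the first j bases of fragment 2. dp[i][j] = dp[i-1][j-1]+1 when the i-th and j-th bases match, else max(dp[i-1][j], dp[i][j-1]).
    ·  C  C  G  G  C  A  G
 ·  0  0  0  0  0  0  0  0
 T  0  0  0  0  0  0  0  0
 C  0  1  1  1  1  1  1  1
 G  0  1  1  2  2  2  2  2
 C  0  1  2  2  2  3  3  3
 A  0  1  2  2  2  3  4  4
dp[5][7] = 4. One LCS (by backtracking along matches): CGCA.

4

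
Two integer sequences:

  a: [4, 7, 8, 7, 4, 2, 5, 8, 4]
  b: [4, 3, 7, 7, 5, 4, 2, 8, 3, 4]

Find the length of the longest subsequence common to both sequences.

7

Match 4 [1,1]; then 7 [2,3]; then 7 [4,4]; then 4 [5,6]; then 2 [6,7]; then 8 [8,8]; then 4 [9,10] — 7 values in the same relative order in both. The LCS DP gives dp[9][10] = 7, so this is optimal.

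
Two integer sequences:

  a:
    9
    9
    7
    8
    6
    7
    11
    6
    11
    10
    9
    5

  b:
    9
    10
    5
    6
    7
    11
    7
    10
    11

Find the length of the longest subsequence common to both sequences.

Pick 9 at a[1]=b[1]; then 6 at a[5]=b[4]; then 7 at a[6]=b[5]; then 11 at a[7]=b[6]; then 11 at a[9]=b[9]; all 5 values appear in both, in order. Since dp[12][9] = 5, nothing longer is possible.

5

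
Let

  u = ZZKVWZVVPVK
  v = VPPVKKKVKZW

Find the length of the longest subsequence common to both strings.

4

Let dp[i][j] be the LCS length of the first i characters of u and the first j characters of v. dp[i][j] = dp[i-1][j-1]+1 when the i-th and j-th characters match, else max(dp[i-1][j], dp[i][j-1]).
    ·  V  P  P  V  K  K  K  V  K  Z  W
 ·  0  0  0  0  0  0  0  0  0  0  0  0
 Z  0  0  0  0  0  0  0  0  0  0  1  1
 Z  0  0  0  0  0  0  0  0  0  0  1  1
 K  0  0  0  0  0  1  1  1  1  1  1  1
 V  0  1  1  1  1  1  1  1  2  2  2  2
 W  0  1  1  1  1  1  1  1  2  2  2  3
 Z  0  1  1  1  1  1  1  1  2  2  3  3
 V  0  1  1  1  2  2  2  2  2  2  3  3
 V  0  1  1  1  2  2  2  2  3  3  3  3
 P  0  1  2  2  2  2  2  2  3  3  3  3
 V  0  1  2  2  3  3  3  3  3  3  3  3
 K  0  1  2  2  3  4  4  4  4  4  4  4
dp[11][11] = 4. One LCS (by backtracking along matches): VVVK.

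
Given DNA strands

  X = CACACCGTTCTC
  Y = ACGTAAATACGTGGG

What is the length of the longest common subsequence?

One common subsequence of length 7: A at X[4]=Y[1]; then C at X[6]=Y[2]; then G at X[7]=Y[3]; then T at X[8]=Y[4]; then T at X[9]=Y[8]; then C at X[10]=Y[10]; then T at X[11]=Y[12], and the DP table's final entry dp[12][15] is also 7, so no common subsequence is longer.

7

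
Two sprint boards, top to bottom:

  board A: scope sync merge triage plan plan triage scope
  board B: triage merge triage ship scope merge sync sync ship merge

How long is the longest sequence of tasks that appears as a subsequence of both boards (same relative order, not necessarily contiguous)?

3

Match scope [1,5] → sync [2,8] → merge [3,10] — 3 tasks in the same relative order in both. Since dp[8][10] = 3, nothing longer is possible.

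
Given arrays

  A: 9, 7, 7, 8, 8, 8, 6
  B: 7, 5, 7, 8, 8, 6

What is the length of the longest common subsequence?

Taking 7 (A #2, B #1), 7 (A #3, B #3), 8 (A #5, B #4), 8 (A #6, B #5), 6 (A #7, B #6) gives a common subsequence of length 5, and the DP table's final entry dp[7][6] is also 5, so no common subsequence is longer.

5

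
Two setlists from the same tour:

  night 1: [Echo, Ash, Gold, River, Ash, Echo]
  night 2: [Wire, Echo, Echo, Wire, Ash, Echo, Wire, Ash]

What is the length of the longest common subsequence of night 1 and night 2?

3

Pick Echo [1,3]; then Ash [2,5]; then Ash [5,8]; all 3 songs appear in both, in order. Since dp[6][8] = 3, nothing longer is possible.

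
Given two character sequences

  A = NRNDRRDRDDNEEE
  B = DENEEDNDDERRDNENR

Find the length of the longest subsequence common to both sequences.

8

Pick N at A[1]=B[3]; then N at A[3]=B[7]; then D at A[4]=B[9]; then R at A[6]=B[11]; then R at A[8]=B[12]; then D at A[10]=B[13]; then N at A[11]=B[14]; then E at A[12]=B[15]; all 8 characters appear in both, in order, and the DP table's final entry dp[14][17] is also 8, so no common subsequence is longer.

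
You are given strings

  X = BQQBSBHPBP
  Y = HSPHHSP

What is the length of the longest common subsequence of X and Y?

Let dp[i][j] be the LCS length of the first i characters of X and the first j characters of Y. dp[i][j] = dp[i-1][j-1]+1 when the i-th and j-th characters match, else max(dp[i-1][j], dp[i][j-1]).
    ·  H  S  P  H  H  S  P
 ·  0  0  0  0  0  0  0  0
 B  0  0  0  0  0  0  0  0
 Q  0  0  0  0  0  0  0  0
 Q  0  0  0  0  0  0  0  0
 B  0  0  0  0  0  0  0  0
 S  0  0  1  1  1  1  1  1
 B  0  0  1  1  1  1  1  1
 H  0  1  1  1  2  2  2  2
 P  0  1  1  2  2  2  2  3
 B  0  1  1  2  2  2  2  3
 P  0  1  1  2  2  2  2  3
dp[10][7] = 3. One LCS (by backtracking along matches): SHP.

3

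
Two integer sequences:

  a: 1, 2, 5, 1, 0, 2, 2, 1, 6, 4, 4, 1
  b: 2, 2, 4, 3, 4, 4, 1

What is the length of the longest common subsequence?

5

Match 2 (a #2, b #1), 2 (a #6, b #2), 4 (a #10, b #5), 4 (a #11, b #6), 1 (a #12, b #7) — 5 values in the same relative order in both. Since dp[12][7] = 5, nothing longer is possible.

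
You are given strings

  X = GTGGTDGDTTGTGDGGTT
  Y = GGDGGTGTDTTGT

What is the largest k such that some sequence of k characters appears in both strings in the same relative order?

Match G at X[1]=Y[2] → G at X[3]=Y[4] → G at X[4]=Y[5] → T at X[5]=Y[6] → G at X[7]=Y[7] → D at X[8]=Y[9] → T at X[10]=Y[10] → T at X[12]=Y[11] → G at X[16]=Y[12] → T at X[18]=Y[13] — 10 characters in the same relative order in both. The LCS DP gives dp[18][13] = 10, so this is optimal.

10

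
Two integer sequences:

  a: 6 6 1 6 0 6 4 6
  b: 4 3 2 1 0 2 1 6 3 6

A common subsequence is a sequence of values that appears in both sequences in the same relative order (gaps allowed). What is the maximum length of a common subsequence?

4

Pick 1 [3,4], then 0 [5,5], then 6 [6,8], then 6 [8,10]; all 4 values appear in both, in order, and the DP table's final entry dp[8][10] is also 4, so no common subsequence is longer.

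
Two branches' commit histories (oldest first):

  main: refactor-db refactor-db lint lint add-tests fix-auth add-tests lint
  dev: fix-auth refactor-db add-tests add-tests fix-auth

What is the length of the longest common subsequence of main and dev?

3

Match refactor-db at main[1]=dev[2], then add-tests at main[5]=dev[4], then fix-auth at main[6]=dev[5] — 3 commits in the same relative order in both, and the DP table's final entry dp[8][5] is also 3, so no common subsequence is longer.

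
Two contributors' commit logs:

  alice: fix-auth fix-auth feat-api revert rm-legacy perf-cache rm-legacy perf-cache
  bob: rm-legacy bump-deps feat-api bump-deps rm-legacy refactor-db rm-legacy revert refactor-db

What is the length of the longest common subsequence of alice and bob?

3

One common subsequence of length 3: feat-api (alice #3, bob #3); then rm-legacy (alice #5, bob #5); then rm-legacy (alice #7, bob #7). dp[8][9] = 3 confirms this is the maximum.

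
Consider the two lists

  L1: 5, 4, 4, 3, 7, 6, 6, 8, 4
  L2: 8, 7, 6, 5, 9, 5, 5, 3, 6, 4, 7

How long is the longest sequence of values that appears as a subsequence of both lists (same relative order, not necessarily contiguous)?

4

Match 5 at L1[1]=L2[7], then 3 at L1[4]=L2[8], then 6 at L1[7]=L2[9], then 4 at L1[9]=L2[10] — 4 values in the same relative order in both. dp[9][11] = 4 confirms this is the maximum.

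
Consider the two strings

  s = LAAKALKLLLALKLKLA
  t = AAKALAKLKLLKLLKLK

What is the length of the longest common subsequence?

Match A (s #2, t #1) → A (s #3, t #2) → K (s #4, t #3) → A (s #5, t #6) → L (s #6, t #8) → K (s #7, t #9) → L (s #8, t #10) → L (s #9, t #11) → L (s #10, t #13) → L (s #12, t #14) → K (s #13, t #15) → L (s #14, t #16) → K (s #15, t #17) — 13 characters in the same relative order in both. dp[17][17] = 13 confirms this is the maximum.

13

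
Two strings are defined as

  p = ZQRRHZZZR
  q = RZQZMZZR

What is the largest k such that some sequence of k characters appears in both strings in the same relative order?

6

Taking Z [1,2], then Q [2,3], then Z [6,4], then Z [7,6], then Z [8,7], then R [9,8] gives a common subsequence of length 6. The LCS DP gives dp[9][8] = 6, so this is optimal.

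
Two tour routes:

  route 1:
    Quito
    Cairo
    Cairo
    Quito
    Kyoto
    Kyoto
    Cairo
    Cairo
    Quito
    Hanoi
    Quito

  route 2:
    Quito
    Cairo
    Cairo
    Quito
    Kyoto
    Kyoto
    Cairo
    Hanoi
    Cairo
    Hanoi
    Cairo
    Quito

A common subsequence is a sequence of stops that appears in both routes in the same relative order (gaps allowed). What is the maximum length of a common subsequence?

One common subsequence of length 10: Quito (route 1 #1, route 2 #1) → Cairo (route 1 #2, route 2 #2) → Cairo (route 1 #3, route 2 #3) → Quito (route 1 #4, route 2 #4) → Kyoto (route 1 #5, route 2 #5) → Kyoto (route 1 #6, route 2 #6) → Cairo (route 1 #7, route 2 #7) → Cairo (route 1 #8, route 2 #9) → Hanoi (route 1 #10, route 2 #10) → Quito (route 1 #11, route 2 #12). dp[11][12] = 10 confirms this is the maximum.

10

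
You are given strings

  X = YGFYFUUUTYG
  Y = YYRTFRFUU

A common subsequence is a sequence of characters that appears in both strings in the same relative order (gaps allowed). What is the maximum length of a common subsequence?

5

Let dp[i][j] be the LCS length of the first i characters of X and the first j characters of Y. dp[i][j] = dp[i-1][j-1]+1 when the i-th and j-th characters match, else max(dp[i-1][j], dp[i][j-1]).
    ·  Y  Y  R  T  F  R  F  U  U
 ·  0  0  0  0  0  0  0  0  0  0
 Y  0  1  1  1  1  1  1  1  1  1
 G  0  1  1  1  1  1  1  1  1  1
 F  0  1  1  1  1  2  2  2  2  2
 Y  0  1  2  2  2  2  2  2  2  2
 F  0  1  2  2  2  3  3  3  3  3
 U  0  1  2  2  2  3  3  3  4  4
 U  0  1  2  2  2  3  3  3  4  5
 U  0  1  2  2  2  3  3  3  4  5
 T  0  1  2  2  3  3  3  3  4  5
 Y  0  1  2  2  3  3  3  3  4  5
 G  0  1  2  2  3  3  3  3  4  5
dp[11][9] = 5. One LCS (by backtracking along matches): YFFUU.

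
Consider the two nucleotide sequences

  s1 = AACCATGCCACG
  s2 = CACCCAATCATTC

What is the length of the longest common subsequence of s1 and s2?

Match A at s1[1]=s2[2] → C at s1[3]=s2[4] → C at s1[4]=s2[5] → A at s1[5]=s2[7] → T at s1[6]=s2[8] → C at s1[9]=s2[9] → A at s1[10]=s2[10] → C at s1[11]=s2[13] — 8 bases in the same relative order in both, and the DP table's final entry dp[12][13] is also 8, so no common subsequence is longer.

8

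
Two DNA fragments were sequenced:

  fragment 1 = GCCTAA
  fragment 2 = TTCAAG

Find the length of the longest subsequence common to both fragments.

Let dp[i][j] be the LCS length of the first i bases of fragment 1 and the first j bases of fragment 2. dp[i][j] = dp[i-1][j-1]+1 when the i-th and j-th bases match, else max(dp[i-1][j], dp[i][j-1]).
    ·  T  T  C  A  A  G
 ·  0  0  0  0  0  0  0
 G  0  0  0  0  0  0  1
 C  0  0  0  1  1  1  1
 C  0  0  0  1  1  1  1
 T  0  1  1  1  1  1  1
 A  0  1  1  1  2  2  2
 A  0  1  1  1  2  3  3
dp[6][6] = 3. One LCS (by backtracking along matches): CAA.

3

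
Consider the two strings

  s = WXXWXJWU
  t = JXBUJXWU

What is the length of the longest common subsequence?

One common subsequence of length 4: X at s[2]=t[2], X at s[5]=t[6], W at s[7]=t[7], U at s[8]=t[8], and the DP table's final entry dp[8][8] is also 4, so no common subsequence is longer.

4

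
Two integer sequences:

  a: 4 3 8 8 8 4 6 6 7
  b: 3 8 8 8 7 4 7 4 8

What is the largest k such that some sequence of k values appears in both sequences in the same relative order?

One common subsequence of length 6: 3 (a #2, b #1), then 8 (a #3, b #2), then 8 (a #4, b #3), then 8 (a #5, b #4), then 4 (a #6, b #6), then 7 (a #9, b #7). dp[9][9] = 6 confirms this is the maximum.

6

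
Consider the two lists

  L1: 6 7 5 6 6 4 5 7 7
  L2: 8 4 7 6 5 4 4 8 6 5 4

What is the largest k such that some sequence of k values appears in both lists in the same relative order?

Match 6 (L1 #1, L2 #4) → 5 (L1 #3, L2 #5) → 6 (L1 #4, L2 #9) → 4 (L1 #6, L2 #11) — 4 values in the same relative order in both. The LCS DP gives dp[9][11] = 4, so this is optimal.

4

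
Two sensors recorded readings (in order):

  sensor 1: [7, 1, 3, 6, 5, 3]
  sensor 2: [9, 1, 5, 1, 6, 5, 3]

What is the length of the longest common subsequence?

4

Pick 1 at sensor 1[2]=sensor 2[4], then 6 at sensor 1[4]=sensor 2[5], then 5 at sensor 1[5]=sensor 2[6], then 3 at sensor 1[6]=sensor 2[7]; all 4 values appear in both, in order. Since dp[6][7] = 4, nothing longer is possible.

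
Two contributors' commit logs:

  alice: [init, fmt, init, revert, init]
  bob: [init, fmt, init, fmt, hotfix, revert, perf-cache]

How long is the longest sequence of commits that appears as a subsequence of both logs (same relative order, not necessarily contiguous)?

4

Taking init at alice[1]=bob[1]; then fmt at alice[2]=bob[2]; then init at alice[3]=bob[3]; then revert at alice[4]=bob[6] gives a common subsequence of length 4. Since dp[5][7] = 4, nothing longer is possible.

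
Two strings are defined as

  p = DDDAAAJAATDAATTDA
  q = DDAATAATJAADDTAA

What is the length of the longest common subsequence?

One common subsequence of length 11: D (p #1, q #1), D (p #2, q #2), A (p #4, q #4), A (p #5, q #6), A (p #6, q #7), J (p #7, q #9), A (p #8, q #10), A (p #9, q #11), T (p #10, q #14), A (p #13, q #15), A (p #17, q #16). Since dp[17][16] = 11, nothing longer is possible.

11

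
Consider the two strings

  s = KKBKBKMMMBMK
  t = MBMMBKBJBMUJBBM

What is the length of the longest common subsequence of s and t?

Pick K [2,6], then B [3,7], then B [5,9], then M [7,10], then B [10,14], then M [11,15]; all 6 characters appear in both, in order. Since dp[12][15] = 6, nothing longer is possible.

6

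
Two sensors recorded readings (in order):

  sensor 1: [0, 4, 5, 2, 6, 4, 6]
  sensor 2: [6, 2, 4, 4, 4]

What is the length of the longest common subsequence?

2

Match 4 at sensor 1[2]=sensor 2[4] → 4 at sensor 1[6]=sensor 2[5] — 2 values in the same relative order in both. Since dp[7][5] = 2, nothing longer is possible.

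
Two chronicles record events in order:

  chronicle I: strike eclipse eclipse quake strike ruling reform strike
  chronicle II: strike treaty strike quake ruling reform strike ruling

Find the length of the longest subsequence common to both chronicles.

5

One common subsequence of length 5: strike at chronicle I[1]=chronicle II[3]; then quake at chronicle I[4]=chronicle II[4]; then ruling at chronicle I[6]=chronicle II[5]; then reform at chronicle I[7]=chronicle II[6]; then strike at chronicle I[8]=chronicle II[7]. dp[8][8] = 5 confirms this is the maximum.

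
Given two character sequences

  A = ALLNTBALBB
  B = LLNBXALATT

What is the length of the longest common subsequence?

One common subsequence of length 6: L [2,1], then L [3,2], then N [4,3], then B [6,4], then A [7,6], then L [8,7]. The LCS DP gives dp[10][10] = 6, so this is optimal.

6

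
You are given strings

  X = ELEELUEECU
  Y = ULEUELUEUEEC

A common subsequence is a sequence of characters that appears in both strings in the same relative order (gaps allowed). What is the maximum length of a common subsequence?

8

Match L (X #2, Y #2) → E (X #3, Y #3) → E (X #4, Y #5) → L (X #5, Y #6) → U (X #6, Y #9) → E (X #7, Y #10) → E (X #8, Y #11) → C (X #9, Y #12) — 8 characters in the same relative order in both. Since dp[10][12] = 8, nothing longer is possible.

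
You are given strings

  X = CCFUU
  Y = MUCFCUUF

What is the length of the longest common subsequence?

4

Match C at X[1]=Y[3] → C at X[2]=Y[5] → U at X[4]=Y[6] → U at X[5]=Y[7] — 4 characters in the same relative order in both, and the DP table's final entry dp[5][8] is also 4, so no common subsequence is longer.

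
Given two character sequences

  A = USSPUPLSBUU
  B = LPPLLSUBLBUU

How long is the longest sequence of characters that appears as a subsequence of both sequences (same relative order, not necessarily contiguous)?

Let dp[i][j] be the LCS length of the first i characters of A and the first j characters of B. dp[i][j] = dp[i-1][j-1]+1 when the i-th and j-th characters match, else max(dp[i-1][j], dp[i][j-1]).
    ·  L  P  P  L  L  S  U  B  L  B  U  U
 ·  0  0  0  0  0  0  0  0  0  0  0  0  0
 U  0  0  0  0  0  0  0  1  1  1  1  1  1
 S  0  0  0  0  0  0  1  1  1  1  1  1  1
 S  0  0  0  0  0  0  1  1  1  1  1  1  1
 P  0  0  1  1  1  1  1  1  1  1  1  1  1
 U  0  0  1  1  1  1  1  2  2  2  2  2  2
 P  0  0  1  2  2  2  2  2  2  2  2  2  2
 L  0  1  1  2  3  3  3  3  3  3  3  3  3
 S  0  1  1  2  3  3  4  4  4  4  4  4  4
 B  0  1  1  2  3  3  4  4  5  5  5  5  5
 U  0  1  1  2  3  3  4  5  5  5  5  6  6
 U  0  1  1  2  3  3  4  5  5  5  5  6  7
dp[11][12] = 7. One LCS (by backtracking along matches): PPLSBUU.

7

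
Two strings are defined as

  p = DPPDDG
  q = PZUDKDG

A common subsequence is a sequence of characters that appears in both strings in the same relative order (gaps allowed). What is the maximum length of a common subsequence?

4

Let dp[i][j] be the LCS length of the first i characters of p and the first j characters of q. dp[i][j] = dp[i-1][j-1]+1 when the i-th and j-th characters match, else max(dp[i-1][j], dp[i][j-1]).
    ·  P  Z  U  D  K  D  G
 ·  0  0  0  0  0  0  0  0
 D  0  0  0  0  1  1  1  1
 P  0  1  1  1  1  1  1  1
 P  0  1  1  1  1  1  1  1
 D  0  1  1  1  2  2  2  2
 D  0  1  1  1  2  2  3  3
 G  0  1  1  1  2  2  3  4
dp[6][7] = 4. One LCS (by backtracking along matches): PDDG.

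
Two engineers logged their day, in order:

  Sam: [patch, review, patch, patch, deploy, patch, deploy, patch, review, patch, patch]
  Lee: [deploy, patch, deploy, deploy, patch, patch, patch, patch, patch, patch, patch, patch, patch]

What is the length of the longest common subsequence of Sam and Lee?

7

Pick patch [1,7]; then patch [3,8]; then patch [4,9]; then patch [6,10]; then patch [8,11]; then patch [10,12]; then patch [11,13]; all 7 tasks appear in both, in order. dp[11][13] = 7 confirms this is the maximum.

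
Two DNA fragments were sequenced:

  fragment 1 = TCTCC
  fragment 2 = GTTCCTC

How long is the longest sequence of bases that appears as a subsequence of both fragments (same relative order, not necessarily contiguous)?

Pick T (fragment 1 #1, fragment 2 #3), then C (fragment 1 #2, fragment 2 #5), then T (fragment 1 #3, fragment 2 #6), then C (fragment 1 #5, fragment 2 #7); all 4 bases appear in both, in order. dp[5][7] = 4 confirms this is the maximum.

4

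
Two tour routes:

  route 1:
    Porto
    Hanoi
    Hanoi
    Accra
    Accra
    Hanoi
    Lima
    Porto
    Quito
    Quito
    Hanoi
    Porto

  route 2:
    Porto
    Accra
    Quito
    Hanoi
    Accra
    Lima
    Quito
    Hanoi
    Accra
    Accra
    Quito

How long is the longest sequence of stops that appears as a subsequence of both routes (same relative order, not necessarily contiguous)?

6

Match Porto (route 1 #1, route 2 #1); then Hanoi (route 1 #2, route 2 #4); then Hanoi (route 1 #3, route 2 #8); then Accra (route 1 #4, route 2 #9); then Accra (route 1 #5, route 2 #10); then Quito (route 1 #10, route 2 #11) — 6 stops in the same relative order in both, and the DP table's final entry dp[12][11] is also 6, so no common subsequence is longer.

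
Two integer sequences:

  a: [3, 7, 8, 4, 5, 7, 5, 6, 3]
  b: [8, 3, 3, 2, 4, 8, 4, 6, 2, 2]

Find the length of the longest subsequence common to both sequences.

4

Match 3 [1,3] → 8 [3,6] → 4 [4,7] → 6 [8,8] — 4 values in the same relative order in both, and the DP table's final entry dp[9][10] is also 4, so no common subsequence is longer.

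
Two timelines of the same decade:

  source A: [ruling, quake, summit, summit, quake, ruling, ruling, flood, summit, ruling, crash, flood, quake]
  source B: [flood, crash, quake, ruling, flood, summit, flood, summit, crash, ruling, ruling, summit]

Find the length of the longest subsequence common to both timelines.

Match ruling [1,4], summit [3,6], summit [4,8], ruling [6,10], ruling [7,11], summit [9,12] — 6 events in the same relative order in both. The LCS DP gives dp[13][12] = 6, so this is optimal.

6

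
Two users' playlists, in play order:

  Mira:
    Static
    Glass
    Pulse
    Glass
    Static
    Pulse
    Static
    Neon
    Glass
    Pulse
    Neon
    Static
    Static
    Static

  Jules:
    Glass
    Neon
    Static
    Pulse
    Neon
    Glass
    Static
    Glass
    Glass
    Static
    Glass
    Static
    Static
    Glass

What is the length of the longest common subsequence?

Taking Static [1,3], then Pulse [3,4], then Glass [4,6], then Static [5,7], then Static [7,10], then Glass [9,11], then Static [12,12], then Static [13,13] gives a common subsequence of length 8. The LCS DP gives dp[14][14] = 8, so this is optimal.

8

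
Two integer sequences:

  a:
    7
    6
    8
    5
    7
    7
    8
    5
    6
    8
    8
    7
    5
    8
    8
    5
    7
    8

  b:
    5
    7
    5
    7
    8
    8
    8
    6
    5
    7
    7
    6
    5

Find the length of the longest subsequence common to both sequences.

8

Taking 7 at a[1]=b[2], then 5 at a[4]=b[3], then 7 at a[6]=b[4], then 8 at a[7]=b[5], then 8 at a[10]=b[6], then 8 at a[11]=b[7], then 7 at a[12]=b[11], then 5 at a[16]=b[13] gives a common subsequence of length 8. Since dp[18][13] = 8, nothing longer is possible.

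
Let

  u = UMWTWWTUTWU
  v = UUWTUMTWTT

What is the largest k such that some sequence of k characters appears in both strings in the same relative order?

Let dp[i][j] be the LCS length of the first i characters of u and the first j characters of v. dp[i][j] = dp[i-1][j-1]+1 when the i-th and j-th characters match, else max(dp[i-1][j], dp[i][j-1]).
    ·  U  U  W  T  U  M  T  W  T  T
 ·  0  0  0  0  0  0  0  0  0  0  0
 U  0  1  1  1  1  1  1  1  1  1  1
 M  0  1  1  1  1  1  2  2  2  2  2
 W  0  1  1  2  2  2  2  2  3  3  3
 T  0  1  1  2  3  3  3  3  3  4  4
 W  0  1  1  2  3  3  3  3  4  4  4
 W  0  1  1  2  3  3  3  3  4  4  4
 T  0  1  1  2  3  3  3  4  4  5  5
 U  0  1  2  2  3  4  4  4  4  5  5
 T  0  1  2  2  3  4  4  5  5  5  6
 W  0  1  2  3  3  4  4  5  6  6  6
 U  0  1  2  3  3  4  4  5  6  6  6
dp[11][10] = 6. One LCS (by backtracking along matches): UMTWTT.

6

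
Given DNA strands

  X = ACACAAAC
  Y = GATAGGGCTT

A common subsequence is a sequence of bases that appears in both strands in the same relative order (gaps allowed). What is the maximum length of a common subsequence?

3

Let dp[i][j] be the LCS length of the first i bases of X and the first j bases of Y. dp[i][j] = dp[i-1][j-1]+1 when the i-th and j-th bases match, else max(dp[i-1][j], dp[i][j-1]).
    ·  G  A  T  A  G  G  G  C  T  T
 ·  0  0  0  0  0  0  0  0  0  0  0
 A  0  0  1  1  1  1  1  1  1  1  1
 C  0  0  1  1  1  1  1  1  2  2  2
 A  0  0  1  1  2  2  2  2  2  2  2
 C  0  0  1  1  2  2  2  2  3  3  3
 A  0  0  1  1  2  2  2  2  3  3  3
 A  0  0  1  1  2  2  2  2  3  3  3
 A  0  0  1  1  2  2  2  2  3  3  3
 C  0  0  1  1  2  2  2  2  3  3  3
dp[8][10] = 3. One LCS (by backtracking along matches): AAC.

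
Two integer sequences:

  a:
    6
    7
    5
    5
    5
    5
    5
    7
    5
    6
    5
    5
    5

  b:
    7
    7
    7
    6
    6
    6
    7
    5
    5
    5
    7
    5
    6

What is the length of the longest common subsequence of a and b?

Pick 6 (a #1, b #6); then 7 (a #2, b #7); then 5 (a #5, b #8); then 5 (a #6, b #9); then 5 (a #7, b #10); then 7 (a #8, b #11); then 5 (a #9, b #12); then 6 (a #10, b #13); all 8 values appear in both, in order. Since dp[13][13] = 8, nothing longer is possible.

8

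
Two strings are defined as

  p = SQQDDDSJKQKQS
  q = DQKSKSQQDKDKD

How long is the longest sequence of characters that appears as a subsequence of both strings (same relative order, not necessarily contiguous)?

Pick S [1,6], Q [2,7], Q [3,8], D [4,9], D [5,11], D [6,13]; all 6 characters appear in both, in order. Since dp[13][13] = 6, nothing longer is possible.

6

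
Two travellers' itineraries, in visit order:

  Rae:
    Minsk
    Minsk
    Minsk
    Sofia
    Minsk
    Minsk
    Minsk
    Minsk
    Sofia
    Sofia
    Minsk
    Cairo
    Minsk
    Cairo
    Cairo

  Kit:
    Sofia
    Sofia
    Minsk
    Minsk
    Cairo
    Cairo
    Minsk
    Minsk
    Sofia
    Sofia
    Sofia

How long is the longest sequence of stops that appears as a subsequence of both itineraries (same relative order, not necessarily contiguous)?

Pick Sofia [4,2], then Minsk [5,3], then Minsk [6,4], then Minsk [7,7], then Minsk [8,8], then Sofia [9,10], then Sofia [10,11]; all 7 stops appear in both, in order. dp[15][11] = 7 confirms this is the maximum.

7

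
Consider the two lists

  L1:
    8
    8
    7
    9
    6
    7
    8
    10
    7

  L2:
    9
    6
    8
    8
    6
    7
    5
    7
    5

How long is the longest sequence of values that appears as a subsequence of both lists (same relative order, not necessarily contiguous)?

5

Match 8 at L1[1]=L2[3] → 8 at L1[2]=L2[4] → 6 at L1[5]=L2[5] → 7 at L1[6]=L2[6] → 7 at L1[9]=L2[8] — 5 values in the same relative order in both. The LCS DP gives dp[9][9] = 5, so this is optimal.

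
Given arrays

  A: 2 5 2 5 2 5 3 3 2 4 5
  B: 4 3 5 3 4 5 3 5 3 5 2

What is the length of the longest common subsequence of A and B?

5

Let dp[i][j] be the LCS length of the first i values of A and the first j values of B. dp[i][j] = dp[i-1][j-1]+1 when the i-th and j-th values match, else max(dp[i-1][j], dp[i][j-1]).
    ·  4  3  5  3  4  5  3  5  3  5  2
 ·  0  0  0  0  0  0  0  0  0  0  0  0
 2  0  0  0  0  0  0  0  0  0  0  0  1
 5  0  0  0  1  1  1  1  1  1  1  1  1
 2  0  0  0  1  1  1  1  1  1  1  1  2
 5  0  0  0  1  1  1  2  2  2  2  2  2
 2  0  0  0  1  1  1  2  2  2  2  2  3
 5  0  0  0  1  1  1  2  2  3  3  3  3
 3  0  0  1  1  2  2  2  3  3  4  4  4
 3  0  0  1  1  2  2  2  3  3  4  4  4
 2  0  0  1  1  2  2  2  3  3  4  4  5
 4  0  1  1  1  2  3  3  3  3  4  4  5
 5  0  1  1  2  2  3  4  4  4  4  5  5
dp[11][11] = 5. One LCS (by backtracking along matches): 5, 5, 5, 3, 2.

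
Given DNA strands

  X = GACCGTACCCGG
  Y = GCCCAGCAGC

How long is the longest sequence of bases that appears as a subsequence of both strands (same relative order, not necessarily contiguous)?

6

Match G at X[1]=Y[1], then C at X[3]=Y[3], then C at X[4]=Y[4], then G at X[5]=Y[6], then A at X[7]=Y[8], then C at X[10]=Y[10] — 6 bases in the same relative order in both. Since dp[12][10] = 6, nothing longer is possible.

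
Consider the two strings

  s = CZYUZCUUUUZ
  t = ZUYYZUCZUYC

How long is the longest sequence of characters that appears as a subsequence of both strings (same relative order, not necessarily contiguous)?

Let dp[i][j] be the LCS length of the first i characters of s and the first j characters of t. dp[i][j] = dp[i-1][j-1]+1 when the i-th and j-th characters match, else max(dp[i-1][j], dp[i][j-1]).
    ·  Z  U  Y  Y  Z  U  C  Z  U  Y  C
 ·  0  0  0  0  0  0  0  0  0  0  0  0
 C  0  0  0  0  0  0  0  1  1  1  1  1
 Z  0  1  1  1  1  1  1  1  2  2  2  2
 Y  0  1  1  2  2  2  2  2  2  2  3  3
 U  0  1  2  2  2  2  3  3  3  3  3  3
 Z  0  1  2  2  2  3  3  3  4  4  4  4
 C  0  1  2  2  2  3  3  4  4  4  4  5
 U  0  1  2  2  2  3  4  4  4  5  5  5
 U  0  1  2  2  2  3  4  4  4  5  5  5
 U  0  1  2  2  2  3  4  4  4  5  5  5
 U  0  1  2  2  2  3  4  4  4  5  5  5
 Z  0  1  2  2  2  3  4  4  5  5  5  5
dp[11][11] = 5. One LCS (by backtracking along matches): ZYUZC.

5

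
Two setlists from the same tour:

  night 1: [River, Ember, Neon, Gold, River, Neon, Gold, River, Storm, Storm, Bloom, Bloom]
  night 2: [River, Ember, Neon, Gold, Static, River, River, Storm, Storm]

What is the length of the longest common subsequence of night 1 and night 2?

8

Match River (night 1 #1, night 2 #1) → Ember (night 1 #2, night 2 #2) → Neon (night 1 #3, night 2 #3) → Gold (night 1 #4, night 2 #4) → River (night 1 #5, night 2 #6) → River (night 1 #8, night 2 #7) → Storm (night 1 #9, night 2 #8) → Storm (night 1 #10, night 2 #9) — 8 songs in the same relative order in both, and the DP table's final entry dp[12][9] is also 8, so no common subsequence is longer.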